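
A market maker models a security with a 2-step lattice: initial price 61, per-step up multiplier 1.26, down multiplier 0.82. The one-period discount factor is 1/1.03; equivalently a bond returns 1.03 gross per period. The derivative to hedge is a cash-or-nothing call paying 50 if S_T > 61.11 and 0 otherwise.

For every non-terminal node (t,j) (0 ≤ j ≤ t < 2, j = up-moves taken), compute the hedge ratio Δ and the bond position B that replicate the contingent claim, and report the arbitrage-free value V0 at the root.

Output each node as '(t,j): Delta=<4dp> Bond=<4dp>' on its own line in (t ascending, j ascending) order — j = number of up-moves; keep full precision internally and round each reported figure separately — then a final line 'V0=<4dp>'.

(0,0): Delta=0.9454 Bond=-23.4188
(1,0): Delta=2.2718 Bond=-90.4678
(1,1): Delta=0.0000 Bond=48.5437
V0=34.2519

No-arbitrage ⇒ martingale measure with p* = (R−d)/(u−d) = 0.4773.
Payoff layer (t=2): V(2,0)=0.0000, V(2,1)=50.0000, V(2,2)=50.0000
  t=1,j=0: stock 50.0200 → up 63.0252 (V=50.0000), down 41.0164 (V=0.0000). Price 23.1686; hedge Δ=2.2718, bond B=-90.4678.
  t=1,j=1: stock 76.8600 → up 96.8436 (V=50.0000), down 63.0252 (V=50.0000). Price 48.5437; hedge Δ=0.0000, bond B=48.5437.
  t=0,j=0: stock 61.0000 → up 76.8600 (V=48.5437), down 50.0200 (V=23.1686). Price 34.2519; hedge Δ=0.9454, bond B=-23.4188.
Each (Δ,B) replicates both successor values, so the strategy is self-financing and V0 is arbitrage-free.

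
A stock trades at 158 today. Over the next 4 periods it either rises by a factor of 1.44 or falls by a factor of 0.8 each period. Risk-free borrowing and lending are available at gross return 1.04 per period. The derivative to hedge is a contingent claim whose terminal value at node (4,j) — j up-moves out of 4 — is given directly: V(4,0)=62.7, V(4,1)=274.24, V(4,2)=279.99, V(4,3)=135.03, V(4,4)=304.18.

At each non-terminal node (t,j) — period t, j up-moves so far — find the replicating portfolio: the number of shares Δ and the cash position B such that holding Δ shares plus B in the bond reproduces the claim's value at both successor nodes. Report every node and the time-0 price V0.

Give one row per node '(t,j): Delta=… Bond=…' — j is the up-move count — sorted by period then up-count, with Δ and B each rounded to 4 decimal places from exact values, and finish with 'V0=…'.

(0,0): Delta=0.2186 Bond=158.7212
(1,0): Delta=0.7422 Bond=98.8892
(1,1): Delta=-0.2661 Bond=275.3714
(2,0): Delta=1.9964 Bond=-23.9769
(2,1): Delta=-0.4190 Bond=314.2142
(2,2): Delta=-0.1246 Bond=240.0064
(3,0): Delta=4.0859 Bond=-193.9663
(3,1): Delta=0.0617 Bond=256.7812
(3,2): Delta=-0.8642 Bond=443.4519
(3,3): Delta=0.5602 Bond=-73.4688
V0=193.2677

The replicating-portfolio and risk-neutral prices coincide; use p* = (1.04−0.8)/(1.44−0.8) = 0.3750 for the latter.
Terminal payoffs: V(4,0)=62.7000, V(4,1)=274.2400, V(4,2)=279.9900, V(4,3)=135.0300, V(4,4)=304.1800
  t=3,j=0: stock 80.8960 → up 116.4902 (V=274.2400), down 64.7168 (V=62.7000). Price 136.5649; hedge Δ=4.0859, bond B=-193.9663.
  t=3,j=1: stock 145.6128 → up 209.6824 (V=279.9900), down 116.4902 (V=274.2400). Price 265.7656; hedge Δ=0.0617, bond B=256.7812.
  t=3,j=2: stock 262.1030 → up 377.4284 (V=135.0300), down 209.6824 (V=279.9900). Price 216.9519; hedge Δ=-0.8642, bond B=443.4519.
  t=3,j=3: stock 471.7855 → up 679.3711 (V=304.1800), down 377.4284 (V=135.0300). Price 190.8281; hedge Δ=0.5602, bond B=-73.4688.
  t=2,j=0: stock 101.1200 → up 145.6128 (V=265.7656), down 80.8960 (V=136.5649). Price 177.8992; hedge Δ=1.9964, bond B=-23.9769.
  t=2,j=1: stock 182.0160 → up 262.1030 (V=216.9519), down 145.6128 (V=265.7656). Price 237.9428; hedge Δ=-0.4190, bond B=314.2142.
  t=2,j=2: stock 327.6288 → up 471.7855 (V=190.8281), down 262.1030 (V=216.9519). Price 199.1880; hedge Δ=-0.1246, bond B=240.0064.
  t=1,j=0: stock 126.4000 → up 182.0160 (V=237.9428), down 101.1200 (V=177.8992). Price 192.7073; hedge Δ=0.7422, bond B=98.8892.
  t=1,j=1: stock 227.5200 → up 327.6288 (V=199.1880), down 182.0160 (V=237.9428). Price 214.8170; hedge Δ=-0.2661, bond B=275.3714.
  t=0,j=0: stock 158.0000 → up 227.5200 (V=214.8170), down 126.4000 (V=192.7073). Price 193.2677; hedge Δ=0.2186, bond B=158.7212.
Each (Δ,B) replicates both successor values, so the strategy is self-financing and V0 is arbitrage-free.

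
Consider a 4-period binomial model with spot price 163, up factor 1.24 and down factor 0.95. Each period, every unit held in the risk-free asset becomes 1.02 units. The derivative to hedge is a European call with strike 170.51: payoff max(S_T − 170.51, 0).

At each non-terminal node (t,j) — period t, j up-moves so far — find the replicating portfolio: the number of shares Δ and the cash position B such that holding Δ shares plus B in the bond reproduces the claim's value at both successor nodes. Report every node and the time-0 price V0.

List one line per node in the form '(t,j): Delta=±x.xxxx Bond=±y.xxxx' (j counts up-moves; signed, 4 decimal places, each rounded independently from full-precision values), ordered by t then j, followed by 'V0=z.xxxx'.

(0,0): Delta=0.6715 Bond=-92.4277
(1,0): Delta=0.5351 Bond=-73.1493
(1,1): Delta=1.0000 Bond=-160.6754
(2,0): Delta=0.3420 Bond=-46.2061
(2,1): Delta=1.0000 Bond=-163.8889
(2,2): Delta=1.0000 Bond=-163.8889
(3,0): Delta=0.0687 Bond=-8.9368
(3,1): Delta=1.0000 Bond=-167.1667
(3,2): Delta=1.0000 Bond=-167.1667
(3,3): Delta=1.0000 Bond=-167.1667
V0=17.0246

No-arbitrage ⇒ martingale measure with p* = (R−d)/(u−d) = 0.2414.
Terminal payoffs: V(4,0)=0.0000, V(4,1)=2.7826, V(4,2)=55.6825, V(4,3)=124.7307, V(4,4)=214.8568
(3,0): S=139.7521. Δ = (V_up−V_dn)/(S_up−S_dn) = (2.7826−0.0000)/(173.2926−132.7645) = 0.0687. V = [p*·2.7826 + (1−p*)·0.0000]/1.02 = 0.6585. B = V − Δ·S = -8.9368.
(3,1): S=182.4133. Δ = (V_up−V_dn)/(S_up−S_dn) = (55.6825−2.7826)/(226.1925−173.2926) = 1.0000. V = [p*·55.6825 + (1−p*)·2.7826]/1.02 = 15.2466. B = V − Δ·S = -167.1667.
(3,2): S=238.0974. Δ = (V_up−V_dn)/(S_up−S_dn) = (124.7307−55.6825)/(295.2407−226.1925) = 1.0000. V = [p*·124.7307 + (1−p*)·55.6825]/1.02 = 70.9307. B = V − Δ·S = -167.1667.
(3,3): S=310.7797. Δ = (V_up−V_dn)/(S_up−S_dn) = (214.8568−124.7307)/(385.3668−295.2407) = 1.0000. V = [p*·214.8568 + (1−p*)·124.7307]/1.02 = 143.6130. B = V − Δ·S = -167.1667.
(2,0): S=147.1075. Δ = (V_up−V_dn)/(S_up−S_dn) = (15.2466−0.6585)/(182.4133−139.7521) = 0.3420. V = [p*·15.2466 + (1−p*)·0.6585]/1.02 = 4.0978. B = V − Δ·S = -46.2061.
(2,1): S=192.0140. Δ = (V_up−V_dn)/(S_up−S_dn) = (70.9307−15.2466)/(238.0974−182.4133) = 1.0000. V = [p*·70.9307 + (1−p*)·15.2466]/1.02 = 28.1251. B = V − Δ·S = -163.8889.
(2,2): S=250.6288. Δ = (V_up−V_dn)/(S_up−S_dn) = (143.6130−70.9307)/(310.7797−238.0974) = 1.0000. V = [p*·143.6130 + (1−p*)·70.9307]/1.02 = 86.7399. B = V − Δ·S = -163.8889.
(1,0): S=154.8500. Δ = (V_up−V_dn)/(S_up−S_dn) = (28.1251−4.0978)/(192.0140−147.1075) = 0.5351. V = [p*·28.1251 + (1−p*)·4.0978]/1.02 = 9.7034. B = V − Δ·S = -73.1493.
(1,1): S=202.1200. Δ = (V_up−V_dn)/(S_up−S_dn) = (86.7399−28.1251)/(250.6288−192.0140) = 1.0000. V = [p*·86.7399 + (1−p*)·28.1251]/1.02 = 41.4446. B = V − Δ·S = -160.6754.
(0,0): S=163.0000. Δ = (V_up−V_dn)/(S_up−S_dn) = (41.4446−9.7034)/(202.1200−154.8500) = 0.6715. V = [p*·41.4446 + (1−p*)·9.7034]/1.02 = 17.0246. B = V − Δ·S = -92.4277.
Self-financing check: at every node Δ·S+B equals the discounted successor values.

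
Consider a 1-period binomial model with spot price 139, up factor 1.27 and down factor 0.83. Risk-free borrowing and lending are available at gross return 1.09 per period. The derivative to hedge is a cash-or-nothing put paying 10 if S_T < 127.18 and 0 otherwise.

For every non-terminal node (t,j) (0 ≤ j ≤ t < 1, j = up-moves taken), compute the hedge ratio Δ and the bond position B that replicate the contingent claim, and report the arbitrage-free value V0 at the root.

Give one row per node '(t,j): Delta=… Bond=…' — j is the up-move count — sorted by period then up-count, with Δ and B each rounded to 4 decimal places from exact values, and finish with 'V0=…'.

Risk-neutral probability p* = (R−d)/(u−d) = (1.09−0.83)/(1.27−0.83) = 0.5909.
Terminal payoffs: V(1,0)=10.0000, V(1,1)=0.0000
  t=0,j=0: stock 139.0000 → up 176.5300 (V=0.0000), down 115.3700 (V=10.0000). Price 3.7531; hedge Δ=-0.1635, bond B=26.4804.
Each (Δ,B) replicates both successor values, so the strategy is self-financing and V0 is arbitrage-free.

(0,0): Delta=-0.1635 Bond=26.4804
V0=3.7531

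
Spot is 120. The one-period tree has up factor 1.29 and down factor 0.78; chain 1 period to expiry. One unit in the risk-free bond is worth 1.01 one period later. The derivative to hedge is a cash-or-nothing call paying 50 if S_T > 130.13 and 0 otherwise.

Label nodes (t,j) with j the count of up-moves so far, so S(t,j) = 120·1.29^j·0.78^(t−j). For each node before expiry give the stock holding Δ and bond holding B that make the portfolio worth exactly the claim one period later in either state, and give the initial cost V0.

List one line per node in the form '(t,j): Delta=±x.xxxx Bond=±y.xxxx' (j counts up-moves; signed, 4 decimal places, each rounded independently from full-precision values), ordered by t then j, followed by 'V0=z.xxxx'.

(0,0): Delta=0.8170 Bond=-75.7135
V0=22.3258

No-arbitrage ⇒ martingale measure with p* = (R−d)/(u−d) = 0.4510.
At expiry t=1: V(1,0)=0.0000, V(1,1)=50.0000
Node (0,0) S=120.0000: V=(p*·50.0000+(1−p*)·0.0000)/1.01=22.3258; Δ=(50.0000−0.0000)/(154.8000−93.6000)=0.8170; B=V−Δ·S=-75.7135
Each (Δ,B) replicates both successor values, so the strategy is self-financing and V0 is arbitrage-free.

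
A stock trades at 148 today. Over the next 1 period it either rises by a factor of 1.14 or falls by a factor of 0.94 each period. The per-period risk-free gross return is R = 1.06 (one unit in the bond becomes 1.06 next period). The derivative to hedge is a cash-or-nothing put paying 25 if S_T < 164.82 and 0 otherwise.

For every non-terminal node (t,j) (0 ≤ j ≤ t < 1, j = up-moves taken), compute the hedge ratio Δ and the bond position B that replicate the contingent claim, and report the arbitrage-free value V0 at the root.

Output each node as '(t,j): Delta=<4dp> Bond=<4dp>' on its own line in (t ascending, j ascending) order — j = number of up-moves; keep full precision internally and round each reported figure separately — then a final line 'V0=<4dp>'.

(0,0): Delta=-0.8446 Bond=134.4340
V0=9.4340

Since d<R<u, set p* = (R−d)/(u−d) = 0.6000; price each node as the discounted p*-expectation of its children.
Terminal values V(1,·): V(1,0)=25.0000, V(1,1)=0.0000
Node (0,0) S=148.0000: V=(p*·0.0000+(1−p*)·25.0000)/1.06=9.4340; Δ=(0.0000−25.0000)/(168.7200−139.1200)=-0.8446; B=V−Δ·S=134.4340
Root portfolio cost Δ·148+B reproduces V0=9.4340.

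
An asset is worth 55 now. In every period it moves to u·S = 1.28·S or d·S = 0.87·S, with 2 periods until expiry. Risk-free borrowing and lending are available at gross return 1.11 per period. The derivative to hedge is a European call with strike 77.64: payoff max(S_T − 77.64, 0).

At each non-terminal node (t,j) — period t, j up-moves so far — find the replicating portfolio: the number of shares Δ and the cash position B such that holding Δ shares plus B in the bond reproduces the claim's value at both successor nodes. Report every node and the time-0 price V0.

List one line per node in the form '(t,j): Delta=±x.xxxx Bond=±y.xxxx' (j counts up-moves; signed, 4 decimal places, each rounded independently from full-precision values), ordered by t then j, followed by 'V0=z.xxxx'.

(0,0): Delta=0.2917 Bond=-12.5734
(1,0): Delta=0.0000 Bond=0.0000
(1,1): Delta=0.4321 Bond=-23.8423
V0=3.4685

The replicating-portfolio and risk-neutral prices coincide; use p* = (1.11−0.87)/(1.28−0.87) = 0.5854 for the latter.
Payoff layer (t=2): V(2,0)=0.0000, V(2,1)=0.0000, V(2,2)=12.4720
Node (1,0) S=47.8500: V=(p*·0.0000+(1−p*)·0.0000)/1.11=0.0000; Δ=(0.0000−0.0000)/(61.2480−41.6295)=0.0000; B=V−Δ·S=0.0000
Node (1,1) S=70.4000: V=(p*·12.4720+(1−p*)·0.0000)/1.11=6.5772; Δ=(12.4720−0.0000)/(90.1120−61.2480)=0.4321; B=V−Δ·S=-23.8423
Node (0,0) S=55.0000: V=(p*·6.5772+(1−p*)·0.0000)/1.11=3.4685; Δ=(6.5772−0.0000)/(70.4000−47.8500)=0.2917; B=V−Δ·S=-12.5734
Check: Δ(0,0)·S0 + B(0,0) = 3.4685 = V0.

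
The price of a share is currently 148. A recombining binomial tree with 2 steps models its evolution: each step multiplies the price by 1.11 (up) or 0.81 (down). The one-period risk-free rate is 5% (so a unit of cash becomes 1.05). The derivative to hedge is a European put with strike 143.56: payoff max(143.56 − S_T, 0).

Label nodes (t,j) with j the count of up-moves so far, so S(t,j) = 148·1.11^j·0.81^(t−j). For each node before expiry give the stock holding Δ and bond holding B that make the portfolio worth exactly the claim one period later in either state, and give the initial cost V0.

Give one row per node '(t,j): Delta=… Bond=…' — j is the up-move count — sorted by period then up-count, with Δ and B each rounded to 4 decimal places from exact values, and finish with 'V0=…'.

Since d<R<u, set p* = (R−d)/(u−d) = 0.8000; price each node as the discounted p*-expectation of its children.
Terminal payoffs: V(2,0)=46.4572, V(2,1)=10.4932, V(2,2)=0.0000
Node (1,0) S=119.8800: V=(p*·10.4932+(1−p*)·46.4572)/1.05=16.8438; Δ=(10.4932−46.4572)/(133.0668−97.1028)=-1.0000; B=V−Δ·S=136.7238
Node (1,1) S=164.2800: V=(p*·0.0000+(1−p*)·10.4932)/1.05=1.9987; Δ=(0.0000−10.4932)/(182.3508−133.0668)=-0.2129; B=V−Δ·S=36.9760
Node (0,0) S=148.0000: V=(p*·1.9987+(1−p*)·16.8438)/1.05=4.7312; Δ=(1.9987−16.8438)/(164.2800−119.8800)=-0.3343; B=V−Δ·S=54.2148
Root portfolio cost Δ·148+B reproduces V0=4.7312.

(0,0): Delta=-0.3343 Bond=54.2148
(1,0): Delta=-1.0000 Bond=136.7238
(1,1): Delta=-0.2129 Bond=36.9760
V0=4.7312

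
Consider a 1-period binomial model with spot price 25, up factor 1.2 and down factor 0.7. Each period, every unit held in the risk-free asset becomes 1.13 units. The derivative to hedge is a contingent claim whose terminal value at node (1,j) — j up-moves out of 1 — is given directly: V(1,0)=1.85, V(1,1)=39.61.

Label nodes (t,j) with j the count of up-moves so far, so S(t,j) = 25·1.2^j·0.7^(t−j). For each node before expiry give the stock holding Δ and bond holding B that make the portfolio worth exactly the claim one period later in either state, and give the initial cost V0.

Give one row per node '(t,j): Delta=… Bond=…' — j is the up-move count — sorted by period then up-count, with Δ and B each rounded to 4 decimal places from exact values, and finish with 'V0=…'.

(0,0): Delta=3.0208 Bond=-45.1451
V0=30.3749

The replicating-portfolio and risk-neutral prices coincide; use p* = (1.13−0.7)/(1.2−0.7) = 0.8600 for the latter.
Terminal payoffs: V(1,0)=1.8500, V(1,1)=39.6100
(0,0): S=25.0000. Δ = (V_up−V_dn)/(S_up−S_dn) = (39.6100−1.8500)/(30.0000−17.5000) = 3.0208. V = [p*·39.6100 + (1−p*)·1.8500]/1.13 = 30.3749. B = V − Δ·S = -45.1451.
Root portfolio cost Δ·25+B reproduces V0=30.3749.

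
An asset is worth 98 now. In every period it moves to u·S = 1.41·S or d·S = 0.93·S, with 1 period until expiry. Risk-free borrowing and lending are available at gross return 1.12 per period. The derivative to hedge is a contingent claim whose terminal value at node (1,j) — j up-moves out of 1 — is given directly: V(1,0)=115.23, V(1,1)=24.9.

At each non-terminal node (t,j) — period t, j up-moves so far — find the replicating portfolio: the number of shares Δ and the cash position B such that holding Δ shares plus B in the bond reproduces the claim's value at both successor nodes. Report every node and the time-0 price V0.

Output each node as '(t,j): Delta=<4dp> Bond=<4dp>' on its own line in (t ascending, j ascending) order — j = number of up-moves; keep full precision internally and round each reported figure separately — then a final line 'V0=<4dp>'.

The replicating-portfolio and risk-neutral prices coincide; use p* = (1.12−0.93)/(1.41−0.93) = 0.3958 for the latter.
Terminal payoffs: V(1,0)=115.2300, V(1,1)=24.9000
  t=0,j=0: stock 98.0000 → up 138.1800 (V=24.9000), down 91.1400 (V=115.2300). Price 70.9593; hedge Δ=-1.9203, bond B=259.1468.
Each (Δ,B) replicates both successor values, so the strategy is self-financing and V0 is arbitrage-free.

(0,0): Delta=-1.9203 Bond=259.1468
V0=70.9593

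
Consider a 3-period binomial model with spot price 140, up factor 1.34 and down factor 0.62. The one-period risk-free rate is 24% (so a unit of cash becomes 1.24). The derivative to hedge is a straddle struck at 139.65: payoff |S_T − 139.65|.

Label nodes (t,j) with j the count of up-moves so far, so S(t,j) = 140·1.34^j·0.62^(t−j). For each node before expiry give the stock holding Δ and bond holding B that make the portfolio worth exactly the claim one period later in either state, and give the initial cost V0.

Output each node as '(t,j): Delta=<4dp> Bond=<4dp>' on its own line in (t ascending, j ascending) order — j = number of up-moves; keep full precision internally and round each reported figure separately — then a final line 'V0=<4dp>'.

(0,0): Delta=0.7819 Bond=-38.8809
(1,0): Delta=-0.6398 Bond=75.1906
(1,1): Delta=0.8880 Bond=-68.1161
(2,0): Delta=-1.0000 Bond=112.6210
(2,1): Delta=-0.6129 Bond=90.1097
(2,2): Delta=1.0000 Bond=-112.6210
V0=70.5844

Under the risk-neutral measure, an up-move has probability p* = (R−d)/(u−d) = 0.8611 and values discount at R = 1.24.
Terminal payoffs: V(3,0)=106.2841, V(3,1)=67.5366, V(3,2)=16.2081, V(3,3)=197.2046
  t=2,j=0: stock 53.8160 → up 72.1134 (V=67.5366), down 33.3659 (V=106.2841). Price 58.8050; hedge Δ=-1.0000, bond B=112.6210.
  t=2,j=1: stock 116.3120 → up 155.8581 (V=16.2081), down 72.1134 (V=67.5366). Price 18.8202; hedge Δ=-0.6129, bond B=90.1097.
  t=2,j=2: stock 251.3840 → up 336.8546 (V=197.2046), down 155.8581 (V=16.2081). Price 138.7630; hedge Δ=1.0000, bond B=-112.6210.
  t=1,j=0: stock 86.8000 → up 116.3120 (V=18.8202), down 53.8160 (V=58.8050). Price 19.6562; hedge Δ=-0.6398, bond B=75.1906.
  t=1,j=1: stock 187.6000 → up 251.3840 (V=138.7630), down 116.3120 (V=18.8202). Price 98.4712; hedge Δ=0.8880, bond B=-68.1161.
  t=0,j=0: stock 140.0000 → up 187.6000 (V=98.4712), down 86.8000 (V=19.6562). Price 70.5844; hedge Δ=0.7819, bond B=-38.8809.
Root portfolio cost Δ·140+B reproduces V0=70.5844.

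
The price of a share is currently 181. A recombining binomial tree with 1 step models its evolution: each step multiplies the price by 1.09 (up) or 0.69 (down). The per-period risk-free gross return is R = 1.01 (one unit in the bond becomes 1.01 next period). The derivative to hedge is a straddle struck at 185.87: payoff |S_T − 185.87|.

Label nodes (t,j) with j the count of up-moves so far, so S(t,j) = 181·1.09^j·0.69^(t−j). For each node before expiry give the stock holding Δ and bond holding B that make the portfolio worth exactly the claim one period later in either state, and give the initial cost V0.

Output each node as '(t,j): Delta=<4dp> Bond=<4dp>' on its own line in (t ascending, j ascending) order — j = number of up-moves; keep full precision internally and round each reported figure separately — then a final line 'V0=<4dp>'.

(0,0): Delta=-0.6845 Bond=145.0208
V0=21.1208

Since d<R<u, set p* = (R−d)/(u−d) = 0.8000; price each node as the discounted p*-expectation of its children.
Terminal values V(1,·): V(1,0)=60.9800, V(1,1)=11.4200
(0,0): S=181.0000. Δ = (V_up−V_dn)/(S_up−S_dn) = (11.4200−60.9800)/(197.2900−124.8900) = -0.6845. V = [p*·11.4200 + (1−p*)·60.9800]/1.01 = 21.1208. B = V − Δ·S = 145.0208.
Root portfolio cost Δ·181+B reproduces V0=21.1208.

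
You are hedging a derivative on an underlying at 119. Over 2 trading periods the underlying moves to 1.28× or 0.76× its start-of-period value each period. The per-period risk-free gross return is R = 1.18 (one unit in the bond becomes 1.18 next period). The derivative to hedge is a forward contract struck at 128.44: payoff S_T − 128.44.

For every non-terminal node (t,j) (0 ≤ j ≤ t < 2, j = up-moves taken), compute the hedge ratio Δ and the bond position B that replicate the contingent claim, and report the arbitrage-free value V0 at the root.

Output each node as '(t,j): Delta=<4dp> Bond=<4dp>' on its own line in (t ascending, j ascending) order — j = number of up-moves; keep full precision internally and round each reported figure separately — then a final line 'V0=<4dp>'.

The replicating-portfolio and risk-neutral prices coincide; use p* = (1.18−0.76)/(1.28−0.76) = 0.8077 for the latter.
Terminal values V(2,·): V(2,0)=-59.7056, V(2,1)=-12.6768, V(2,2)=66.5296
Node (1,0) S=90.4400: V=(p*·-12.6768+(1−p*)·-59.7056)/1.18=-18.4075; Δ=(-12.6768−-59.7056)/(115.7632−68.7344)=1.0000; B=V−Δ·S=-108.8475
Node (1,1) S=152.3200: V=(p*·66.5296+(1−p*)·-12.6768)/1.18=43.4725; Δ=(66.5296−-12.6768)/(194.9696−115.7632)=1.0000; B=V−Δ·S=-108.8475
Node (0,0) S=119.0000: V=(p*·43.4725+(1−p*)·-18.4075)/1.18=26.7564; Δ=(43.4725−-18.4075)/(152.3200−90.4400)=1.0000; B=V−Δ·S=-92.2436
Each (Δ,B) replicates both successor values, so the strategy is self-financing and V0 is arbitrage-free.

(0,0): Delta=1.0000 Bond=-92.2436
(1,0): Delta=1.0000 Bond=-108.8475
(1,1): Delta=1.0000 Bond=-108.8475
V0=26.7564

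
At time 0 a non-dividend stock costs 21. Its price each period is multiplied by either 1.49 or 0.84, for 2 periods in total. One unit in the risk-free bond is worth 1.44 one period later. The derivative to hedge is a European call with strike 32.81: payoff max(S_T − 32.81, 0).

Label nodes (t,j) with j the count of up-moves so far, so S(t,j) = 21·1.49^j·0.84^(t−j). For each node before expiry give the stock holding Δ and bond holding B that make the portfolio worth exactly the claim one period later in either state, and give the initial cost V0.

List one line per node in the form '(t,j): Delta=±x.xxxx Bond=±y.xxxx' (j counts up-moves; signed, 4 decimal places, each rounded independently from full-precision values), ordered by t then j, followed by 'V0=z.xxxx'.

(0,0): Delta=0.6486 Bond=-7.9458
(1,0): Delta=0.0000 Bond=0.0000
(1,1): Delta=0.6791 Bond=-12.3955
V0=5.6756

The replicating-portfolio and risk-neutral prices coincide; use p* = (1.44−0.84)/(1.49−0.84) = 0.9231 for the latter.
Terminal payoffs: V(2,0)=0.0000, V(2,1)=0.0000, V(2,2)=13.8121
(1,0): S=17.6400. Δ = (V_up−V_dn)/(S_up−S_dn) = (0.0000−0.0000)/(26.2836−14.8176) = 0.0000. V = [p*·0.0000 + (1−p*)·0.0000]/1.44 = 0.0000. B = V − Δ·S = 0.0000.
(1,1): S=31.2900. Δ = (V_up−V_dn)/(S_up−S_dn) = (13.8121−0.0000)/(46.6221−26.2836) = 0.6791. V = [p*·13.8121 + (1−p*)·0.0000]/1.44 = 8.8539. B = V − Δ·S = -12.3955.
(0,0): S=21.0000. Δ = (V_up−V_dn)/(S_up−S_dn) = (8.8539−0.0000)/(31.2900−17.6400) = 0.6486. V = [p*·8.8539 + (1−p*)·0.0000]/1.44 = 5.6756. B = V − Δ·S = -7.9458.
Each (Δ,B) replicates both successor values, so the strategy is self-financing and V0 is arbitrage-free.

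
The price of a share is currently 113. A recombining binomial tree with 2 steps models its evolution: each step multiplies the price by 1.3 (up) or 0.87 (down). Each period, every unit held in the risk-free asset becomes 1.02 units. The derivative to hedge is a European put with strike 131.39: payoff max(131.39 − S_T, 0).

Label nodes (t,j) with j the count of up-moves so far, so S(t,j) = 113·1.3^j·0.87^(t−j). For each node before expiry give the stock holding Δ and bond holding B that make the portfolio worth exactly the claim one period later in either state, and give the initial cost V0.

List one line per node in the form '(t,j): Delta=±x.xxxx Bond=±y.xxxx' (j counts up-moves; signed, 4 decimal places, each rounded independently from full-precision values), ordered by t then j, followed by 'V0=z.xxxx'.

(0,0): Delta=-0.5807 Bond=85.8701
(1,0): Delta=-1.0000 Bond=128.8137
(1,1): Delta=-0.0568 Bond=10.6318
V0=20.2566

No-arbitrage ⇒ martingale measure with p* = (R−d)/(u−d) = 0.3488.
Payoff layer (t=2): V(2,0)=45.8603, V(2,1)=3.5870, V(2,2)=0.0000
(1,0): S=98.3100. Δ = (V_up−V_dn)/(S_up−S_dn) = (3.5870−45.8603)/(127.8030−85.5297) = -1.0000. V = [p*·3.5870 + (1−p*)·45.8603]/1.02 = 30.5037. B = V − Δ·S = 128.8137.
(1,1): S=146.9000. Δ = (V_up−V_dn)/(S_up−S_dn) = (0.0000−3.5870)/(190.9700−127.8030) = -0.0568. V = [p*·0.0000 + (1−p*)·3.5870]/1.02 = 2.2899. B = V − Δ·S = 10.6318.
(0,0): S=113.0000. Δ = (V_up−V_dn)/(S_up−S_dn) = (2.2899−30.5037)/(146.9000−98.3100) = -0.5807. V = [p*·2.2899 + (1−p*)·30.5037]/1.02 = 20.2566. B = V − Δ·S = 85.8701.
Self-financing check: at every node Δ·S+B equals the discounted successor values.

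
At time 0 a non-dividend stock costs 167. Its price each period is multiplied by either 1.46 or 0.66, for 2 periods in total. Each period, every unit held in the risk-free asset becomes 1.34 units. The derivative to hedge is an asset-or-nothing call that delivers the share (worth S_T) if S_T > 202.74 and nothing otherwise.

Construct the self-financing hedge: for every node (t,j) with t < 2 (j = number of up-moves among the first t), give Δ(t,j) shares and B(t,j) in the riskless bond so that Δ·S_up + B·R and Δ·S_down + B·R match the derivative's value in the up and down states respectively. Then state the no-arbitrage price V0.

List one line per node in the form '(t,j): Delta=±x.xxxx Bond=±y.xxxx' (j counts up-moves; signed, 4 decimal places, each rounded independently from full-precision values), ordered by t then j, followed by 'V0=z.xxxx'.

No-arbitrage ⇒ martingale measure with p* = (R−d)/(u−d) = 0.8500.
Terminal payoffs: V(2,0)=0.0000, V(2,1)=0.0000, V(2,2)=355.9772
Node (1,0) S=110.2200: V=(p*·0.0000+(1−p*)·0.0000)/1.34=0.0000; Δ=(0.0000−0.0000)/(160.9212−72.7452)=0.0000; B=V−Δ·S=0.0000
Node (1,1) S=243.8200: V=(p*·355.9772+(1−p*)·0.0000)/1.34=225.8064; Δ=(355.9772−0.0000)/(355.9772−160.9212)=1.8250; B=V−Δ·S=-219.1651
Node (0,0) S=167.0000: V=(p*·225.8064+(1−p*)·0.0000)/1.34=143.2354; Δ=(225.8064−0.0000)/(243.8200−110.2200)=1.6902; B=V−Δ·S=-139.0226
The time-0 hedge costs 143.2354, which is the no-arbitrage price.

(0,0): Delta=1.6902 Bond=-139.0226
(1,0): Delta=0.0000 Bond=0.0000
(1,1): Delta=1.8250 Bond=-219.1651
V0=143.2354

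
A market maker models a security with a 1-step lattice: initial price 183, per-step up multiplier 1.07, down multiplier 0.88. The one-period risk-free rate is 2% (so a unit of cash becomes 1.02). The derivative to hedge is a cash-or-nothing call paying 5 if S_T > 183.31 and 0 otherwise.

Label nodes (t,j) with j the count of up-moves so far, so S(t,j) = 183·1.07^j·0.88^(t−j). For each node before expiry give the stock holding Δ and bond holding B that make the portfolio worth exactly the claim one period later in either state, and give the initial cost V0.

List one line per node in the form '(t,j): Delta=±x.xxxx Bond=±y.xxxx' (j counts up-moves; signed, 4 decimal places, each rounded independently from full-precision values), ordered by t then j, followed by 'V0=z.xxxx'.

(0,0): Delta=0.1438 Bond=-22.7038
V0=3.6120

Risk-neutral probability p* = (R−d)/(u−d) = (1.02−0.88)/(1.07−0.88) = 0.7368.
Terminal payoffs: V(1,0)=0.0000, V(1,1)=5.0000
Node (0,0) S=183.0000: V=(p*·5.0000+(1−p*)·0.0000)/1.02=3.6120; Δ=(5.0000−0.0000)/(195.8100−161.0400)=0.1438; B=V−Δ·S=-22.7038
Check: Δ(0,0)·S0 + B(0,0) = 3.6120 = V0.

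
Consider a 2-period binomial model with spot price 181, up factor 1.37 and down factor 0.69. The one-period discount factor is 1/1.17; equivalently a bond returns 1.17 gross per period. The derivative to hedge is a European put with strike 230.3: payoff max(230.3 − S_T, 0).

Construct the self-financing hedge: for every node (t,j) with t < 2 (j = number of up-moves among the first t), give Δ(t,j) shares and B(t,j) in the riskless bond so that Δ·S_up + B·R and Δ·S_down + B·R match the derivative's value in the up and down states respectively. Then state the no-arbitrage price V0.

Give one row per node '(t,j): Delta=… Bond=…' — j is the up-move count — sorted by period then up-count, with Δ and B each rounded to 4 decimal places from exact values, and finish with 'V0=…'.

(0,0): Delta=-0.4636 Bond=110.9849
(1,0): Delta=-1.0000 Bond=196.8376
(1,1): Delta=-0.3511 Bond=101.9419
V0=27.0650

No-arbitrage ⇒ martingale measure with p* = (R−d)/(u−d) = 0.7059.
Terminal payoffs: V(2,0)=144.1259, V(2,1)=59.2007, V(2,2)=0.0000
Node (1,0) S=124.8900: V=(p*·59.2007+(1−p*)·144.1259)/1.17=71.9476; Δ=(59.2007−144.1259)/(171.0993−86.1741)=-1.0000; B=V−Δ·S=196.8376
Node (1,1) S=247.9700: V=(p*·0.0000+(1−p*)·59.2007)/1.17=14.8820; Δ=(0.0000−59.2007)/(339.7189−171.0993)=-0.3511; B=V−Δ·S=101.9419
Node (0,0) S=181.0000: V=(p*·14.8820+(1−p*)·71.9476)/1.17=27.0650; Δ=(14.8820−71.9476)/(247.9700−124.8900)=-0.4636; B=V−Δ·S=110.9849
Each (Δ,B) replicates both successor values, so the strategy is self-financing and V0 is arbitrage-free.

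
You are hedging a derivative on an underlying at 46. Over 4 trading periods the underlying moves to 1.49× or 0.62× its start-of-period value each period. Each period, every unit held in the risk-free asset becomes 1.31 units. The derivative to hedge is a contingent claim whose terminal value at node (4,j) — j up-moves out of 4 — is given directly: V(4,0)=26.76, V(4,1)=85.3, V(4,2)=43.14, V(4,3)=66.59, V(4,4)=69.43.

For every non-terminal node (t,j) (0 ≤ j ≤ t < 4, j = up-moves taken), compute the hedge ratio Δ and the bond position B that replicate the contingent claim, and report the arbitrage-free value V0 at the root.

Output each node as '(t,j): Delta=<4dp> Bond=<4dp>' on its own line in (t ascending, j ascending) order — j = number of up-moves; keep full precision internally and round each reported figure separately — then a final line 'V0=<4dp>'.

(0,0): Delta=0.0755 Bond=18.3850
(1,0): Delta=0.0803 Bond=23.9481
(1,1): Delta=0.0750 Bond=24.1199
(2,0): Delta=-1.0582 Bond=51.5039
(2,1): Delta=0.2039 Bond=26.1203
(2,2): Delta=0.0610 Bond=33.0258
(3,0): Delta=6.1376 Bond=-11.4184
(3,1): Delta=-1.8393 Bond=88.0497
(3,2): Delta=0.4257 Bond=20.1744
(3,3): Delta=0.0215 Bond=49.2871
V0=21.8601

No-arbitrage ⇒ martingale measure with p* = (R−d)/(u−d) = 0.7931.
At expiry t=4: V(4,0)=26.7600, V(4,1)=85.3000, V(4,2)=43.1400, V(4,3)=66.5900, V(4,4)=69.4300
  t=3,j=0: stock 10.9631 → up 16.3350 (V=85.3000), down 6.7971 (V=26.7600). Price 55.8689; hedge Δ=6.1376, bond B=-11.4184.
  t=3,j=1: stock 26.3468 → up 39.2567 (V=43.1400), down 16.3350 (V=85.3000). Price 39.5899; hedge Δ=-1.8393, bond B=88.0497.
  t=3,j=2: stock 63.3173 → up 94.3427 (V=66.5900), down 39.2567 (V=43.1400). Price 47.1285; hedge Δ=0.4257, bond B=20.1744.
  t=3,j=3: stock 152.1657 → up 226.7268 (V=69.4300), down 94.3427 (V=66.5900). Price 52.5515; hedge Δ=0.0215, bond B=49.2871.
  t=2,j=0: stock 17.6824 → up 26.3468 (V=39.5899), down 10.9631 (V=55.8689). Price 32.7923; hedge Δ=-1.0582, bond B=51.5039.
  t=2,j=1: stock 42.4948 → up 63.3173 (V=47.1285), down 26.3468 (V=39.5899). Price 34.7853; hedge Δ=0.2039, bond B=26.1203.
  t=2,j=2: stock 102.1246 → up 152.1657 (V=52.5515), down 63.3173 (V=47.1285). Price 39.2591; hedge Δ=0.0610, bond B=33.0258.
  t=1,j=0: stock 28.5200 → up 42.4948 (V=34.7853), down 17.6824 (V=32.7923). Price 26.2389; hedge Δ=0.0803, bond B=23.9481.
  t=1,j=1: stock 68.5400 → up 102.1246 (V=39.2591), down 42.4948 (V=34.7853). Price 29.2622; hedge Δ=0.0750, bond B=24.1199.
  t=0,j=0: stock 46.0000 → up 68.5400 (V=29.2622), down 28.5200 (V=26.2389). Price 21.8601; hedge Δ=0.0755, bond B=18.3850.
The time-0 hedge costs 21.8601, which is the no-arbitrage price.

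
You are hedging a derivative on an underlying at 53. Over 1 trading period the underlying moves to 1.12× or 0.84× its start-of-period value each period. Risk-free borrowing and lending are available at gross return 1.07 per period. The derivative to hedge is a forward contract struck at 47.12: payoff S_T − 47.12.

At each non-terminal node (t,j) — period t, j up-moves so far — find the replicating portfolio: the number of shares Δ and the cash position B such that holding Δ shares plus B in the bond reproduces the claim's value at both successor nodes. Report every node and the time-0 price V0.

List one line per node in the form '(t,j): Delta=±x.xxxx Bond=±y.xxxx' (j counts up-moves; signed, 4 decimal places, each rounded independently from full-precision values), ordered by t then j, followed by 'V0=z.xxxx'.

Risk-neutral probability p* = (R−d)/(u−d) = (1.07−0.84)/(1.12−0.84) = 0.8214.
Terminal values V(1,·): V(1,0)=-2.6000, V(1,1)=12.2400
(0,0): S=53.0000. Δ = (V_up−V_dn)/(S_up−S_dn) = (12.2400−-2.6000)/(59.3600−44.5200) = 1.0000. V = [p*·12.2400 + (1−p*)·-2.6000]/1.07 = 8.9626. B = V − Δ·S = -44.0374.
Each (Δ,B) replicates both successor values, so the strategy is self-financing and V0 is arbitrage-free.

(0,0): Delta=1.0000 Bond=-44.0374
V0=8.9626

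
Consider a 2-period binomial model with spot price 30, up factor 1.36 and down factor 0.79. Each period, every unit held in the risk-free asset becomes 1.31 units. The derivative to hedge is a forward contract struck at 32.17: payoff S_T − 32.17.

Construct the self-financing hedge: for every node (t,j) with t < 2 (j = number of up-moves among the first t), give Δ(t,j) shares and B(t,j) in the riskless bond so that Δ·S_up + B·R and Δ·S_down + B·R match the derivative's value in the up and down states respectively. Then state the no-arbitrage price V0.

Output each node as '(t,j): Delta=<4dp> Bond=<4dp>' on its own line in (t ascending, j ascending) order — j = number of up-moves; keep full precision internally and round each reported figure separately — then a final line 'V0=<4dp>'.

(0,0): Delta=1.0000 Bond=-18.7460
(1,0): Delta=1.0000 Bond=-24.5573
(1,1): Delta=1.0000 Bond=-24.5573
V0=11.2540

Under the risk-neutral measure, an up-move has probability p* = (R−d)/(u−d) = 0.9123 and values discount at R = 1.31.
Terminal values V(2,·): V(2,0)=-13.4470, V(2,1)=0.0620, V(2,2)=23.3180
(1,0): S=23.7000. Δ = (V_up−V_dn)/(S_up−S_dn) = (0.0620−-13.4470)/(32.2320−18.7230) = 1.0000. V = [p*·0.0620 + (1−p*)·-13.4470]/1.31 = -0.8573. B = V − Δ·S = -24.5573.
(1,1): S=40.8000. Δ = (V_up−V_dn)/(S_up−S_dn) = (23.3180−0.0620)/(55.4880−32.2320) = 1.0000. V = [p*·23.3180 + (1−p*)·0.0620]/1.31 = 16.2427. B = V − Δ·S = -24.5573.
(0,0): S=30.0000. Δ = (V_up−V_dn)/(S_up−S_dn) = (16.2427−-0.8573)/(40.8000−23.7000) = 1.0000. V = [p*·16.2427 + (1−p*)·-0.8573]/1.31 = 11.2540. B = V − Δ·S = -18.7460.
Each (Δ,B) replicates both successor values, so the strategy is self-financing and V0 is arbitrage-free.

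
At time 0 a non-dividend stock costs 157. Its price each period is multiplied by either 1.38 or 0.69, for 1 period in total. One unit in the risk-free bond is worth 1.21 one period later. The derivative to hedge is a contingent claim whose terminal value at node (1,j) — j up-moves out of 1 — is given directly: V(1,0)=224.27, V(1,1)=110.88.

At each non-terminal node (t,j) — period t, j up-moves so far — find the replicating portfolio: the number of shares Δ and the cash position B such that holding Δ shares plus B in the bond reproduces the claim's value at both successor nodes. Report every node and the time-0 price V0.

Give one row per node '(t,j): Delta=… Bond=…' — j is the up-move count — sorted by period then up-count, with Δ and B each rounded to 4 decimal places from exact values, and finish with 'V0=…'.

(0,0): Delta=-1.0467 Bond=279.0579
V0=114.7245

Under the risk-neutral measure, an up-move has probability p* = (R−d)/(u−d) = 0.7536 and values discount at R = 1.21.
Payoff layer (t=1): V(1,0)=224.2700, V(1,1)=110.8800
  t=0,j=0: stock 157.0000 → up 216.6600 (V=110.8800), down 108.3300 (V=224.2700). Price 114.7245; hedge Δ=-1.0467, bond B=279.0579.
Self-financing check: at every node Δ·S+B equals the discounted successor values.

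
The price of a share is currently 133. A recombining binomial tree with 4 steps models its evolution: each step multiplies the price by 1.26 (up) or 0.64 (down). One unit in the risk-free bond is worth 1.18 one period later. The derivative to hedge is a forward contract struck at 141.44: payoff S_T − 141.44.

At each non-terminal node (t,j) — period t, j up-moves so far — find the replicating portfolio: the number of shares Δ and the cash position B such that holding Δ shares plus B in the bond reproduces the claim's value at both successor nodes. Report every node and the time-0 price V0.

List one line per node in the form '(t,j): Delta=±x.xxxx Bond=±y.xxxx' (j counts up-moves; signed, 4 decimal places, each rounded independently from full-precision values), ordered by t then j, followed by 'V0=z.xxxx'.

(0,0): Delta=1.0000 Bond=-72.9532
(1,0): Delta=1.0000 Bond=-86.0848
(1,1): Delta=1.0000 Bond=-86.0848
(2,0): Delta=1.0000 Bond=-101.5800
(2,1): Delta=1.0000 Bond=-101.5800
(2,2): Delta=1.0000 Bond=-101.5800
(3,0): Delta=1.0000 Bond=-119.8644
(3,1): Delta=1.0000 Bond=-119.8644
(3,2): Delta=1.0000 Bond=-119.8644
(3,3): Delta=1.0000 Bond=-119.8644
V0=60.0468

The replicating-portfolio and risk-neutral prices coincide; use p* = (1.18−0.64)/(1.26−0.64) = 0.8710 for the latter.
Terminal payoffs: V(4,0)=-119.1263, V(4,1)=-97.5099, V(4,2)=-54.9526, V(4,3)=28.8320, V(4,4)=193.7830
(3,0): S=34.8652. Δ = (V_up−V_dn)/(S_up−S_dn) = (-97.5099−-119.1263)/(43.9301−22.3137) = 1.0000. V = [p*·-97.5099 + (1−p*)·-119.1263]/1.18 = -84.9993. B = V − Δ·S = -119.8644.
(3,1): S=68.6408. Δ = (V_up−V_dn)/(S_up−S_dn) = (-54.9526−-97.5099)/(86.4874−43.9301) = 1.0000. V = [p*·-54.9526 + (1−p*)·-97.5099]/1.18 = -51.2236. B = V − Δ·S = -119.8644.
(3,2): S=135.1365. Δ = (V_up−V_dn)/(S_up−S_dn) = (28.8320−-54.9526)/(170.2720−86.4874) = 1.0000. V = [p*·28.8320 + (1−p*)·-54.9526]/1.18 = 15.2721. B = V − Δ·S = -119.8644.
(3,3): S=266.0500. Δ = (V_up−V_dn)/(S_up−S_dn) = (193.7830−28.8320)/(335.2230−170.2720) = 1.0000. V = [p*·193.7830 + (1−p*)·28.8320]/1.18 = 146.1856. B = V − Δ·S = -119.8644.
(2,0): S=54.4768. Δ = (V_up−V_dn)/(S_up−S_dn) = (-51.2236−-84.9993)/(68.6408−34.8652) = 1.0000. V = [p*·-51.2236 + (1−p*)·-84.9993]/1.18 = -47.1032. B = V − Δ·S = -101.5800.
(2,1): S=107.2512. Δ = (V_up−V_dn)/(S_up−S_dn) = (15.2721−-51.2236)/(135.1365−68.6408) = 1.0000. V = [p*·15.2721 + (1−p*)·-51.2236]/1.18 = 5.6712. B = V − Δ·S = -101.5800.
(2,2): S=211.1508. Δ = (V_up−V_dn)/(S_up−S_dn) = (146.1856−15.2721)/(266.0500−135.1365) = 1.0000. V = [p*·146.1856 + (1−p*)·15.2721]/1.18 = 109.5708. B = V − Δ·S = -101.5800.
(1,0): S=85.1200. Δ = (V_up−V_dn)/(S_up−S_dn) = (5.6712−-47.1032)/(107.2512−54.4768) = 1.0000. V = [p*·5.6712 + (1−p*)·-47.1032]/1.18 = -0.9648. B = V − Δ·S = -86.0848.
(1,1): S=167.5800. Δ = (V_up−V_dn)/(S_up−S_dn) = (109.5708−5.6712)/(211.1508−107.2512) = 1.0000. V = [p*·109.5708 + (1−p*)·5.6712]/1.18 = 81.4952. B = V − Δ·S = -86.0848.
(0,0): S=133.0000. Δ = (V_up−V_dn)/(S_up−S_dn) = (81.4952−-0.9648)/(167.5800−85.1200) = 1.0000. V = [p*·81.4952 + (1−p*)·-0.9648]/1.18 = 60.0468. B = V − Δ·S = -72.9532.
Root portfolio cost Δ·133+B reproduces V0=60.0468.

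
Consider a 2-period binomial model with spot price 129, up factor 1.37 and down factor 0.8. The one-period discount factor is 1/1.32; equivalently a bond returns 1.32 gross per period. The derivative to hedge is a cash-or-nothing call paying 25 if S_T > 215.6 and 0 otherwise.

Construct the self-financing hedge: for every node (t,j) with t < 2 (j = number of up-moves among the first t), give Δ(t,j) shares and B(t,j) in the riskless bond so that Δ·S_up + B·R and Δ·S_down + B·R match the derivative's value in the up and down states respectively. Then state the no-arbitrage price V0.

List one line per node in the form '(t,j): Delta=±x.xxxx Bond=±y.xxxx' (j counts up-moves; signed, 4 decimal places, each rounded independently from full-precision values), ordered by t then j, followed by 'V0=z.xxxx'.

(0,0): Delta=0.2350 Bond=-18.3711
(1,0): Delta=0.0000 Bond=0.0000
(1,1): Delta=0.2482 Bond=-26.5816
V0=11.9412

No-arbitrage ⇒ martingale measure with p* = (R−d)/(u−d) = 0.9123.
Payoff layer (t=2): V(2,0)=0.0000, V(2,1)=0.0000, V(2,2)=25.0000
(1,0): S=103.2000. Δ = (V_up−V_dn)/(S_up−S_dn) = (0.0000−0.0000)/(141.3840−82.5600) = 0.0000. V = [p*·0.0000 + (1−p*)·0.0000]/1.32 = 0.0000. B = V − Δ·S = 0.0000.
(1,1): S=176.7300. Δ = (V_up−V_dn)/(S_up−S_dn) = (25.0000−0.0000)/(242.1201−141.3840) = 0.2482. V = [p*·25.0000 + (1−p*)·0.0000]/1.32 = 17.2780. B = V − Δ·S = -26.5816.
(0,0): S=129.0000. Δ = (V_up−V_dn)/(S_up−S_dn) = (17.2780−0.0000)/(176.7300−103.2000) = 0.2350. V = [p*·17.2780 + (1−p*)·0.0000]/1.32 = 11.9412. B = V − Δ·S = -18.3711.
Check: Δ(0,0)·S0 + B(0,0) = 11.9412 = V0.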